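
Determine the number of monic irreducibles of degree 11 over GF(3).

16104

The number of monic irreducibles of degree 11 over GF(3) is (1/11)·Σ_{d∣11} μ(11/d) 3^d.
Divisors of 11: 1, 11; μ(11/d) for each: -1, 1.
Σ = − 3^1 + 3^11 = 177144.
N = 177144/11 = 16104.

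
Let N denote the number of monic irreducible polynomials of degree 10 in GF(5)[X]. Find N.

976248

Gauss's count: N_{5}(10) = (1/10) Σ_{d|10} μ(10/d)·5^d.
Divisors of 10: 1, 2, 5, 10; μ(10/d) for each: 1, -1, -1, 1.
Σ = 5^1 − 5^2 − 5^5 + 5^10 = 9762480.
N = 9762480/10 = 976248.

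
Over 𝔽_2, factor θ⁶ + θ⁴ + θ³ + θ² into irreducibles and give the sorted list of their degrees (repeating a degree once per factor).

Write h(θ) = θ⁶ + θ⁴ + θ³ + θ².
Roots in 𝔽_2: h(0) = 0 → root; h(1) = 0 → root.
Linear factors from roots: (θ), (θ + 1).
Complete factorization: h(θ) = (θ + 1)·(θ)^2·(θ³ + θ² + 1).
Factor degrees with multiplicity: 1 + 1 + 1 + 3 = 6.

1, 1, 1, 3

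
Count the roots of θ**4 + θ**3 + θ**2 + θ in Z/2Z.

2

Write f(θ) = θ**4 + θ**3 + θ**2 + θ.
Evaluate at each of the 2 elements of Z/2Z:
f(0) = 0 → root; f(1) = 0 → root.
Roots: {0, 1}.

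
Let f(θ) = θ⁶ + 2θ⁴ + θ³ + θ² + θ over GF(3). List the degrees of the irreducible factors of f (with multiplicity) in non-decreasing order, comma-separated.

Roots in GF(3): f(0) = 0 → root; f(1) = 0 → root; f(2) = 2.
Linear factors from roots: (θ), (θ + 2).
Complete factorization: f(θ) = (θ)·(θ + 2)·(θ² + 1)·(θ² + θ + 2).
Factor degrees with multiplicity: 1 + 1 + 2 + 2 = 6.

1, 1, 2, 2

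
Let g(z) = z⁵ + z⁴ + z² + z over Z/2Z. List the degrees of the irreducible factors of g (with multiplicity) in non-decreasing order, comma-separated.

1, 1, 1, 2

Roots in Z/2Z: g(0) = 0 → root; g(1) = 0 → root.
Linear factors from roots: (z), (z + 1).
Complete factorization: g(z) = (z)·(z + 1)^2·(z² + z + 1).
Factor degrees with multiplicity: 1 + 1 + 1 + 2 = 5.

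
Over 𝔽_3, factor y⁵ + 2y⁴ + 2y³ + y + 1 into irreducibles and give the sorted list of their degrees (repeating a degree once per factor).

2, 3

Write h(y) = y⁵ + 2y⁴ + 2y³ + y + 1.
Roots in 𝔽_3: h(0) = 1; h(1) = 1; h(2) = 2.
Complete factorization: h(y) = (y² + 1)·(y³ + 2y² + y + 1).
Factor degrees with multiplicity: 2 + 3 = 5.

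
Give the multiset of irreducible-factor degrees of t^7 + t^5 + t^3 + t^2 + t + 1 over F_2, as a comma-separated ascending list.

Write h(t) = t^7 + t^5 + t^3 + t^2 + t + 1.
Roots in F_2: h(0) = 1; h(1) = 0 → root.
Linear factors from roots: (t + 1).
Complete factorization: h(t) = (t + 1)^2·(t^2 + t + 1)·(t^3 + t^2 + 1).
Factor degrees with multiplicity: 1 + 1 + 2 + 3 = 7.

1, 1, 2, 3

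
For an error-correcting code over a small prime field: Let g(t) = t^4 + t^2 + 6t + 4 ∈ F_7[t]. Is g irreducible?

No

Check for roots in F_7: g(0) = 4; g(1) = 5; g(2) = 1; g(3) = 0 → root; g(4) = 6; g(5) = 5; g(6) = 0 → root.
g(3) = 0, so (t − 3) divides g(t); g is reducible.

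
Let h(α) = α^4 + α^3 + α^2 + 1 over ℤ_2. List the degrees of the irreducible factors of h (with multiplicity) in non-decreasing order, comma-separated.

1, 3

Roots in ℤ_2: h(0) = 1; h(1) = 0 → root.
Linear factors from roots: (α + 1).
Complete factorization: h(α) = (α + 1)·(α^3 + α + 1).
Factor degrees with multiplicity: 1 + 3 = 4.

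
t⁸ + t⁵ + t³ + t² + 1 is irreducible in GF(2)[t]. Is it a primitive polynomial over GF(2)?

Write f(t) = t⁸ + t⁵ + t³ + t² + 1.
|GF(2^8)^×| = 2^8 − 1 = 255. Prime factorization: 255 = 3·5·17.
f is primitive ⇔ t has order 255 in GF(2)[t]/(f), i.e. t^(255/q) ≠ 1 for each prime q | 255.
t^(85) mod f = t⁷ + t⁵ + t⁴ + t³ + t² + t.
t^(51) mod f = t⁷ + t⁶ + t⁴ + t³ + t².
t^(15) mod f = t⁷ + t⁶ + t⁵ + t².
None equal 1, so t has full order 255; f is primitive.

Yes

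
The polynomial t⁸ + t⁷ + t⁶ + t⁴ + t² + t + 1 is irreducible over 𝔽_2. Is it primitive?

No

Write f(t) = t⁸ + t⁷ + t⁶ + t⁴ + t² + t + 1.
|GF(2^8)^×| = 2^8 − 1 = 255. Prime factorization: 255 = 3·5·17.
f is primitive ⇔ t has order 255 in GF(2)[t]/(f), i.e. t^(255/q) ≠ 1 for each prime q | 255.
t^(85) mod f = 1
t^(51) mod f = 1
t^(15) mod f = t⁷ + t⁴ + t³ + t² + t.
Since t^(85) = 1, the order of t divides 85 < 255; not primitive.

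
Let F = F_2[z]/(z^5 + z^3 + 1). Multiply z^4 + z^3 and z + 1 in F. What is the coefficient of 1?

1

Multiply in F_2[z]: (z^4 + z^3)·(z + 1) = z^5 + z^3.
Reduce using z^5 ≡ z^3 + 1 (mod z^5 + z^3 + 1).
Reduced: 1.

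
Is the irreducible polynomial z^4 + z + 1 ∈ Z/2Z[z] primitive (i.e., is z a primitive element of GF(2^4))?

Yes

Write f(z) = z^4 + z + 1.
|GF(2^4)^×| = 2^4 − 1 = 15. Prime factorization: 15 = 3·5.
f is primitive ⇔ z has order 15 in GF(2)[z]/(f), i.e. z^(15/q) ≠ 1 for each prime q | 15.
z^(5) mod f = z^2 + z.
z^(3) mod f = z^3.
None equal 1, so z has full order 15; f is primitive.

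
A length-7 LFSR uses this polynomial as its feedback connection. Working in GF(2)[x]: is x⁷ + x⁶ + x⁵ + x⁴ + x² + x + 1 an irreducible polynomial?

Write g(x) = x⁷ + x⁶ + x⁵ + x⁴ + x² + x + 1.
Check for roots in GF(2): g(0) = 1; g(1) = 1.
No roots, so no linear factors.
Monic irreducibles of degree 2 over GF(2): x² + x + 1.
None of them divide g (all give nonzero remainder).
Monic irreducibles of degree 3 over GF(2): x³ + x + 1, x³ + x² + 1.
None of them divide g (all give nonzero remainder).
No irreducible factor of degree ≤ 3 exists, so g is irreducible over GF(2).

Yes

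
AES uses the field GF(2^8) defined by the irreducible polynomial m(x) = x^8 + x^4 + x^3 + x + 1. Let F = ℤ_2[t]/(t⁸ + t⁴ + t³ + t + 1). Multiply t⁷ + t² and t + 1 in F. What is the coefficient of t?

Multiply in ℤ_2[t]: (t⁷ + t²)·(t + 1) = t⁸ + t⁷ + t³ + t².
Reduce using t⁸ ≡ t⁴ + t³ + t + 1 (mod t⁸ + t⁴ + t³ + t + 1).
Reduced: t⁷ + t⁴ + t² + t + 1.

1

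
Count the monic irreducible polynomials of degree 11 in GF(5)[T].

4438920

Gauss's count: N_{5}(11) = (1/11) Σ_{d|11} μ(11/d)·5^d.
Divisors of 11: 1, 11; μ(11/d) for each: -1, 1.
Σ = − 5^1 + 5^11 = 48828120.
N = 48828120/11 = 4438920.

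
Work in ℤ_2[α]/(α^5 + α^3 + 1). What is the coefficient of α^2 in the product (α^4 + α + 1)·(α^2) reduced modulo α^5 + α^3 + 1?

1

Multiply in ℤ_2[α]: (α^4 + α + 1)·(α^2) = α^6 + α^3 + α^2.
Reduce using α^5 ≡ α^3 + 1 (mod α^5 + α^3 + 1).
Reduced: α^4 + α^3 + α^2 + α.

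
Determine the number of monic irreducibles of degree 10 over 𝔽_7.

The number of monic irreducibles of degree 10 over GF(7) is (1/10)·Σ_{d∣10} μ(10/d) 7^d.
Divisors of 10: 1, 2, 5, 10; μ(10/d) for each: 1, -1, -1, 1.
Σ = 7^1 − 7^2 − 7^5 + 7^10 = 282458400.
N = 282458400/10 = 28245840.

28245840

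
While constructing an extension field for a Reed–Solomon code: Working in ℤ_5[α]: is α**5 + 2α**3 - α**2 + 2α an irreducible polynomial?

Write h(α) = α**5 + 2α**3 - α**2 + 2α.
Check for roots in ℤ_5: h(0) = 0 → root; h(1) = 4; h(2) = 3; h(3) = 4; h(4) = 4.
h(0) = 0, so (α) divides h(α); h is reducible.

No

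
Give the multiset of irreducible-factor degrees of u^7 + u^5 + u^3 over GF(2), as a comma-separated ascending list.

Write f(u) = u^7 + u^5 + u^3.
Roots in GF(2): f(0) = 0 → root; f(1) = 1.
Linear factors from roots: (u).
Complete factorization: f(u) = (u)^3·(u^2 + u + 1)^2.
Factor degrees with multiplicity: 1 + 1 + 1 + 2 + 2 = 7.

1, 1, 1, 2, 2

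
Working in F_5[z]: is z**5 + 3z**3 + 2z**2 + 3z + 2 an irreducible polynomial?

Yes

Write g(z) = z**5 + 3z**3 + 2z**2 + 3z + 2.
Check for roots in F_5: g(0) = 2; g(1) = 1; g(2) = 2; g(3) = 3; g(4) = 2.
No roots, so no linear factors.
Degree-2 irreducible divisors: test the 10 monic irreducibles of degree 2 over GF(5).
None of them divide g (all give nonzero remainder).
No irreducible factor of degree ≤ 2 exists, so g is irreducible over GF(5).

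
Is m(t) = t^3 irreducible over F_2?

No

Check for roots in F_2: m(0) = 0 → root; m(1) = 1.
m(0) = 0, so (t) divides m(t); m is reducible.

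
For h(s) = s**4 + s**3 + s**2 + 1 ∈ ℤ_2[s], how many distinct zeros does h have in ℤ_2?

Evaluate at each of the 2 elements of ℤ_2:
h(0) = 1; h(1) = 0 → root.
Roots: {1}.

1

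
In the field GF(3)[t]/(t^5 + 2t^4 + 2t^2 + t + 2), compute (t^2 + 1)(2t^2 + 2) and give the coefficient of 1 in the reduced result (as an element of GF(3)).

Multiply in GF(3)[t]: (t^2 + 1)·(2t^2 + 2) = 2t^4 + t^2 + 2.
Reduced: 2t^4 + t^2 + 2.

2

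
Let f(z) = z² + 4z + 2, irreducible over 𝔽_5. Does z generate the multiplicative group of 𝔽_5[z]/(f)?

|GF(5^2)^×| = 5^2 − 1 = 24. Prime factorization: 24 = 2^3·3.
f is primitive ⇔ z has order 24 in GF(5)[z]/(f), i.e. z^(24/q) ≠ 1 for each prime q | 24.
z^(12) mod f = 4.
z^(8) mod f = 2z + 1.
None equal 1, so z has full order 24; f is primitive.

Yes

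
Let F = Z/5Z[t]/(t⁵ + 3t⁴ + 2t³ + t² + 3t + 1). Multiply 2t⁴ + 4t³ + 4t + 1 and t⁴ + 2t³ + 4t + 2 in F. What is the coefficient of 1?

0

Multiply in Z/5Z[t]: (2t⁴ + 4t³ + 4t + 1)·(t⁴ + 2t³ + 4t + 2) = 2t⁸ + 3t⁷ + 3t⁶ + 2t⁵ + 4t⁴ + t² + 2t + 2.
Reduce using t⁵ ≡ 2t⁴ + 3t³ + 4t² + 2t + 4 (mod t⁵ + 3t⁴ + 2t³ + t² + 3t + 1).
Reduced: 4t⁴ + 3t² + 3t.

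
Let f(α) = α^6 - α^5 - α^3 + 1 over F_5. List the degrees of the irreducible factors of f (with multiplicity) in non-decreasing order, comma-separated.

1, 1, 1, 1, 2

Roots in F_5: f(0) = 1; f(1) = 0 → root; f(2) = 0 → root; f(3) = 0 → root; f(4) = 4.
Linear factors from roots: (α - 1), (α - 2), (α + 2).
Complete factorization: f(α) = (α + 2)·(α - 1)·(α - 2)^2·(α^2 + 2α - 2).
Factor degrees with multiplicity: 1 + 1 + 1 + 1 + 2 = 6.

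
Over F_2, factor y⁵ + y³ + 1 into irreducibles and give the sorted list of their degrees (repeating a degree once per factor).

5

Write g(y) = y⁵ + y³ + 1.
Roots in F_2: g(0) = 1; g(1) = 1.
Complete factorization: g(y) = (y⁵ + y³ + 1).
Factor degrees with multiplicity: 5 = 5.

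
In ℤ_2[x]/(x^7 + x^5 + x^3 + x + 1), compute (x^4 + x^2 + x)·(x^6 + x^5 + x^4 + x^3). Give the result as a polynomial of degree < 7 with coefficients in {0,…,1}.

x^5 + x^4 + x

Multiply in ℤ_2[x]: (x^4 + x^2 + x)·(x^6 + x^5 + x^4 + x^3) = x^10 + x^9 + x^7 + x^4.
Reduce using x^7 ≡ x^5 + x^3 + x + 1 (mod x^7 + x^5 + x^3 + x + 1).
Reduced: x^5 + x^4 + x.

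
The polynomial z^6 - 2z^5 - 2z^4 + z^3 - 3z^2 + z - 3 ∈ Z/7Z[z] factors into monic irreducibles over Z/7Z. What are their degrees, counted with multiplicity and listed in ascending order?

1, 1, 1, 3

Write f(z) = z^6 - 2z^5 - 2z^4 + z^3 - 3z^2 + z - 3.
Linear factors from roots: (z - 1), (z + 1).
Complete factorization: f(z) = (z + 1)·(z - 1)^2·(z^3 - z^2 - 2z - 3).
Factor degrees with multiplicity: 1 + 1 + 1 + 3 = 6.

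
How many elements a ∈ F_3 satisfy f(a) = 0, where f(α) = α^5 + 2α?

Evaluate at each of the 3 elements of F_3:
f(0) = 0 → root; f(1) = 0 → root; f(2) = 0 → root.
Roots: {0, 1, 2}.

3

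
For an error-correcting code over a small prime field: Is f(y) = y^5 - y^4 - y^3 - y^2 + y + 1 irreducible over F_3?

No

Check for roots in F_3: f(0) = 1; f(1) = 0 → root; f(2) = 1.
f(1) = 0, so (y − 1) divides f(y); f is reducible.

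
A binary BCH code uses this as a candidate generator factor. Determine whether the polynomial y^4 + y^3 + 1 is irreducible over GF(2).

Yes

Write P(y) = y^4 + y^3 + 1.
Check for roots in GF(2): P(0) = 1; P(1) = 1.
No roots, so no linear factors.
Monic irreducibles of degree 2 over GF(2): y^2 + y + 1.
None of them divide P (all give nonzero remainder).
No irreducible factor of degree ≤ 2 exists, so P is irreducible over GF(2).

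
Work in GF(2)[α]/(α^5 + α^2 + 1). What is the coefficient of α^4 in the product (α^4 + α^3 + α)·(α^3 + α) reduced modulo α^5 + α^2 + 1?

1

Multiply in GF(2)[α]: (α^4 + α^3 + α)·(α^3 + α) = α^7 + α^6 + α^5 + α^2.
Reduce using α^5 ≡ α^2 + 1 (mod α^5 + α^2 + 1).
Reduced: α^4 + α^3 + α^2 + α + 1.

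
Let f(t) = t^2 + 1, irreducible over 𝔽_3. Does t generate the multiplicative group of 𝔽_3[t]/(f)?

No

|GF(3^2)^×| = 3^2 − 1 = 8. Prime factorization: 8 = 2^3.
f is primitive ⇔ t has order 8 in GF(3)[t]/(f), i.e. t^(8/q) ≠ 1 for each prime q | 8.
t^(4) mod f = 1
Since t^(4) = 1, the order of t divides 4 < 8; not primitive.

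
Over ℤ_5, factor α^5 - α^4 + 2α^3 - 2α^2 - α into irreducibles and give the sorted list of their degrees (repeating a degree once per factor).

1, 1, 1, 2

Write h(α) = α^5 - α^4 + 2α^3 - 2α^2 - α.
Roots in ℤ_5: h(0) = 0 → root; h(1) = 4; h(2) = 2; h(3) = 0 → root; h(4) = 0 → root.
Linear factors from roots: (α), (α + 2), (α + 1).
Complete factorization: h(α) = (α)·(α + 1)·(α + 2)·(α^2 + α + 2).
Factor degrees with multiplicity: 1 + 1 + 1 + 2 = 5.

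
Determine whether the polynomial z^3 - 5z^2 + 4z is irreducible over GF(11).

No

Write h(z) = z^3 - 5z^2 + 4z.
Check each element of GF(11) for a root: h(0)=0, h(1)=0, h(2)=7, h(3)=5, h(4)=0, h(5)=9, h(6)=5, h(7)=5, h(8)=4, h(9)=8, h(10)=1.
h(0) = 0, so (z) divides h(z); h is reducible.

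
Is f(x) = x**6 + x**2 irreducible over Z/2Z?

No

Check for roots in Z/2Z: f(0) = 0 → root; f(1) = 0 → root.
f(0) = 0, so (x) divides f(x); f is reducible.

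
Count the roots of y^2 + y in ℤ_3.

Write h(y) = y^2 + y.
Evaluate at each of the 3 elements of ℤ_3:
h(0) = 0 → root; h(1) = 2; h(2) = 0 → root.
Roots: {0, 2}.

2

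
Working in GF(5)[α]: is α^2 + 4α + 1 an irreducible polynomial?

Yes

Write h(α) = α^2 + 4α + 1.
Check for roots in GF(5): h(0) = 1; h(1) = 1; h(2) = 3; h(3) = 2; h(4) = 3.
No roots. A degree-2 polynomial over a field with no linear factor is irreducible.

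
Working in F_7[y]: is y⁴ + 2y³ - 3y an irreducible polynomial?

No

Write m(y) = y⁴ + 2y³ - 3y.
Check for roots in F_7: m(0) = 0 → root; m(1) = 0 → root; m(2) = 5; m(3) = 0 → root; m(4) = 1; m(5) = 6; m(6) = 2.
m(0) = 0, so (y) divides m(y); m is reducible.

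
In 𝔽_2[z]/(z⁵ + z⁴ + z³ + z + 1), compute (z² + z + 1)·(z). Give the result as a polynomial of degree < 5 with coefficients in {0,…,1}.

Multiply in 𝔽_2[z]: (z² + z + 1)·(z) = z³ + z² + z.
Reduced: z³ + z² + z.

z^3 + z^2 + z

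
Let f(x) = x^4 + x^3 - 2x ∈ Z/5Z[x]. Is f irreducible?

No

Check for roots in Z/5Z: f(0) = 0 → root; f(1) = 0 → root; f(2) = 0 → root; f(3) = 2; f(4) = 2.
f(0) = 0, so (x) divides f(x); f is reducible.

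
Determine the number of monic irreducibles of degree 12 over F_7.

Gauss's count: N_{7}(12) = (1/12) Σ_{d|12} μ(12/d)·7^d.
Divisors of 12: 1, 2, 3, 4, 6, 12; μ(12/d) for each: 0, 1, 0, -1, -1, 1.
Σ = 7^2 − 7^4 − 7^6 + 7^12 = 13841167200.
N = 13841167200/12 = 1153430600.

1153430600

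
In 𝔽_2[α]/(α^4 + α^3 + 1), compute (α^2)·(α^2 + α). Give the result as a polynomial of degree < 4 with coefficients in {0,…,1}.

Multiply in 𝔽_2[α]: (α^2)·(α^2 + α) = α^4 + α^3.
Reduce using α^4 ≡ α^3 + 1 (mod α^4 + α^3 + 1).
Reduced: 1.

1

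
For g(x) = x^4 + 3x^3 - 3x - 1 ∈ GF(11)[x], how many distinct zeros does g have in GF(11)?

4

Evaluate at each of the 11 elements of GF(11):
g(0) = 10; g(1) = 0 → root; g(2) = 0 → root; g(3) = 9; g(4) = 6; g(5) = 5; g(6) = 0 → root; g(7) = 9; g(8) = 8; g(9) = 8; g(10) = 0 → root.
Roots: {1, 2, 6, 10}.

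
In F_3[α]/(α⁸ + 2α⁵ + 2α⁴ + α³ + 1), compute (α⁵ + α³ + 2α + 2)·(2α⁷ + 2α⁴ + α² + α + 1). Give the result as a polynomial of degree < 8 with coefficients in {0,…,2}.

α^7 + α^6 + 2α^5 + 2α^4 + 2α^2 + 2

Multiply in F_3[α]: (α⁵ + α³ + 2α + 2)·(2α⁷ + 2α⁴ + α² + α + 1) = 2α¹² + 2α¹⁰ + 2α⁹ + α⁸ + α⁷ + α⁶ + 2α⁴ + α² + α + 2.
Reduce using α⁸ ≡ α⁵ + α⁴ + 2α³ + 2 (mod α⁸ + 2α⁵ + 2α⁴ + α³ + 1).
Reduced: α⁷ + α⁶ + 2α⁵ + 2α⁴ + 2α² + 2.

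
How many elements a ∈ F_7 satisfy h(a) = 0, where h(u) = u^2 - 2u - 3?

2

Evaluate at each of the 7 elements of F_7:
h(0) = 4; h(1) = 3; h(2) = 4; h(3) = 0 → root; h(4) = 5; h(5) = 5; h(6) = 0 → root.
Roots: {3, 6}.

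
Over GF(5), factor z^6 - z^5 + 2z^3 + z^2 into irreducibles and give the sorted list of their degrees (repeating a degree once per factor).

Write f(z) = z^6 - z^5 + 2z^3 + z^2.
Roots in GF(5): f(0) = 0 → root; f(1) = 3; f(2) = 2; f(3) = 4; f(4) = 1.
Linear factors from roots: (z).
Complete factorization: f(z) = (z)^2·(z^2 - 2)·(z^2 - z + 2).
Factor degrees with multiplicity: 1 + 1 + 2 + 2 = 6.

1, 1, 2, 2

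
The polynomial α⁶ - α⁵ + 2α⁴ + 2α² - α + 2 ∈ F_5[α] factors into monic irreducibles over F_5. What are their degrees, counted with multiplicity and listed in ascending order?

1, 1, 1, 1, 2

Write g(α) = α⁶ - α⁵ + 2α⁴ + 2α² - α + 2.
Roots in F_5: g(0) = 2; g(1) = 0 → root; g(2) = 2; g(3) = 0 → root; g(4) = 4.
Linear factors from roots: (α - 1), (α + 2).
Complete factorization: g(α) = (α - 1)·(α + 2)^3·(α² - α + 1).
Factor degrees with multiplicity: 1 + 1 + 1 + 1 + 2 = 6.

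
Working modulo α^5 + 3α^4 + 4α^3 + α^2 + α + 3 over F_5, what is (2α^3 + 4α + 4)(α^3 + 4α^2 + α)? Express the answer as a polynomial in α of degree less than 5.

2α^4 + α^2 + α + 4

Multiply in F_5[α]: (2α^3 + 4α + 4)·(α^3 + 4α^2 + α) = 2α^6 + 3α^5 + α^4 + 4α.
Reduce using α^5 ≡ 2α^4 + α^3 + 4α^2 + 4α + 2 (mod α^5 + 3α^4 + 4α^3 + α^2 + α + 3).
Reduced: 2α^4 + α^2 + α + 4.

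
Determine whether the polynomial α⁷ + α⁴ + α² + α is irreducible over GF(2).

Write g(α) = α⁷ + α⁴ + α² + α.
Check for roots in GF(2): g(0) = 0 → root; g(1) = 0 → root.
g(0) = 0, so (α) divides g(α); g is reducible.

No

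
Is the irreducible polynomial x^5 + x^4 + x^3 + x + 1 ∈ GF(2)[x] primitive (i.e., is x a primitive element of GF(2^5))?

Write f(x) = x^5 + x^4 + x^3 + x + 1.
|GF(2^5)^×| = 2^5 − 1 = 31. Prime factorization: 31 = 31.
f is primitive ⇔ x has order 31 in GF(2)[x]/(f), i.e. x^(31/q) ≠ 1 for each prime q | 31.
x^(1) mod f = x.
None equal 1, so x has full order 31; f is primitive.

Yes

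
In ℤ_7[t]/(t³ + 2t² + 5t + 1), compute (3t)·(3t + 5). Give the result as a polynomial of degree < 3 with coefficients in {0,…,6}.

2t^2 + t

Multiply in ℤ_7[t]: (3t)·(3t + 5) = 2t² + t.
Reduced: 2t² + t.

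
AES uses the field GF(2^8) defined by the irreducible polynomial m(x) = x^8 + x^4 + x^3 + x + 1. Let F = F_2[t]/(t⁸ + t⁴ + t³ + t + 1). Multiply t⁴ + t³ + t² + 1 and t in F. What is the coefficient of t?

1

Multiply in F_2[t]: (t⁴ + t³ + t² + 1)·(t) = t⁵ + t⁴ + t³ + t.
Reduced: t⁵ + t⁴ + t³ + t.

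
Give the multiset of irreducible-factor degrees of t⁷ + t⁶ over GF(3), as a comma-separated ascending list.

Write h(t) = t⁷ + t⁶.
Roots in GF(3): h(0) = 0 → root; h(1) = 2; h(2) = 0 → root.
Linear factors from roots: (t), (t + 1).
Complete factorization: h(t) = (t + 1)·(t)^6.
Factor degrees with multiplicity: 1 + 1 + 1 + 1 + 1 + 1 + 1 = 7.

1, 1, 1, 1, 1, 1, 1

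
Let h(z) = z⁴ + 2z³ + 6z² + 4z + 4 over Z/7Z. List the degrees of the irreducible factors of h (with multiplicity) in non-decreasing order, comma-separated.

4

Complete factorization: h(z) = (z⁴ + 2z³ + 6z² + 4z + 4).
Factor degrees with multiplicity: 4 = 4.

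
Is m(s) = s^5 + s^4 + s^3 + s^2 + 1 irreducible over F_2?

Yes

Check for roots in F_2: m(0) = 1; m(1) = 1.
No roots, so no linear factors.
Monic irreducibles of degree 2 over GF(2): s^2 + s + 1.
None of them divide m (all give nonzero remainder).
No irreducible factor of degree ≤ 2 exists, so m is irreducible over GF(2).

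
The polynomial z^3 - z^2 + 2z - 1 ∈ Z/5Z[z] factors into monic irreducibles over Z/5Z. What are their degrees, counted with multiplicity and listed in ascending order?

Write h(z) = z^3 - z^2 + 2z - 1.
Roots in Z/5Z: h(0) = 4; h(1) = 1; h(2) = 2; h(3) = 3; h(4) = 0 → root.
Linear factors from roots: (z + 1).
Complete factorization: h(z) = (z + 1)·(z^2 - 2z - 1).
Factor degrees with multiplicity: 1 + 2 = 3.

1, 2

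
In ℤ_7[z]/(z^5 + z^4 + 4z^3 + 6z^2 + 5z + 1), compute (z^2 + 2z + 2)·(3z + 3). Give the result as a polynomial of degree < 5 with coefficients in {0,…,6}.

3z^3 + 2z^2 + 5z + 6

Multiply in ℤ_7[z]: (z^2 + 2z + 2)·(3z + 3) = 3z^3 + 2z^2 + 5z + 6.
Reduced: 3z^3 + 2z^2 + 5z + 6.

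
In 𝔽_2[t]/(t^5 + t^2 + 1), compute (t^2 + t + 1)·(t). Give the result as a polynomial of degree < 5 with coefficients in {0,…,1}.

t^3 + t^2 + t

Multiply in 𝔽_2[t]: (t^2 + t + 1)·(t) = t^3 + t^2 + t.
Reduced: t^3 + t^2 + t.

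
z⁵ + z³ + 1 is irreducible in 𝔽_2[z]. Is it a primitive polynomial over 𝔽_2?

Write f(z) = z⁵ + z³ + 1.
|GF(2^5)^×| = 2^5 − 1 = 31. Prime factorization: 31 = 31.
f is primitive ⇔ z has order 31 in GF(2)[z]/(f), i.e. z^(31/q) ≠ 1 for each prime q | 31.
z^(1) mod f = z.
None equal 1, so z has full order 31; f is primitive.

Yes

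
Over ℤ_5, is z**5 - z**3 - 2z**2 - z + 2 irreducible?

Write h(z) = z**5 - z**3 - 2z**2 - z + 2.
Check for roots in ℤ_5: h(0) = 2; h(1) = 4; h(2) = 1; h(3) = 2; h(4) = 1.
No roots, so no linear factors.
Degree-2 irreducible divisors: test the 10 monic irreducibles of degree 2 over GF(5).
None of them divide h (all give nonzero remainder).
No irreducible factor of degree ≤ 2 exists, so h is irreducible over GF(5).

Yes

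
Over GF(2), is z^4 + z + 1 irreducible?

Write P(z) = z^4 + z + 1.
Check for roots in GF(2): P(0) = 1; P(1) = 1.
No roots, so no linear factors.
Monic irreducibles of degree 2 over GF(2): z^2 + z + 1.
None of them divide P (all give nonzero remainder).
No irreducible factor of degree ≤ 2 exists, so P is irreducible over GF(2).

Yes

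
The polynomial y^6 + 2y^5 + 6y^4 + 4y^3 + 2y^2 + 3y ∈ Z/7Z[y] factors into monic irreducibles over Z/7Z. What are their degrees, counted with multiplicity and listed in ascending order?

1, 1, 1, 1, 2

Write f(y) = y^6 + 2y^5 + 6y^4 + 4y^3 + 2y^2 + 3y.
Linear factors from roots: (y), (y + 3), (y + 1).
Complete factorization: f(y) = (y)·(y + 1)·(y + 3)^2·(y^2 + 2y + 5).
Factor degrees with multiplicity: 1 + 1 + 1 + 1 + 2 = 6.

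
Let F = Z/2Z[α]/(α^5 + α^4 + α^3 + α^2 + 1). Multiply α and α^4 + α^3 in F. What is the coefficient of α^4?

Multiply in Z/2Z[α]: (α)·(α^4 + α^3) = α^5 + α^4.
Reduce using α^5 ≡ α^4 + α^3 + α^2 + 1 (mod α^5 + α^4 + α^3 + α^2 + 1).
Reduced: α^3 + α^2 + 1.

0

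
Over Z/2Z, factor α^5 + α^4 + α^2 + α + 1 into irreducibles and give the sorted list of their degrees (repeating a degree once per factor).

Write h(α) = α^5 + α^4 + α^2 + α + 1.
Roots in Z/2Z: h(0) = 1; h(1) = 1.
Complete factorization: h(α) = (α^5 + α^4 + α^2 + α + 1).
Factor degrees with multiplicity: 5 = 5.

5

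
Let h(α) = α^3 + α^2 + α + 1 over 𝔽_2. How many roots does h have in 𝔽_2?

Evaluate at each of the 2 elements of 𝔽_2:
h(0) = 1; h(1) = 0 → root.
Roots: {1}.

1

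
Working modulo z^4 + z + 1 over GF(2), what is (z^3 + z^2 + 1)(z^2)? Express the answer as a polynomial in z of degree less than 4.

Multiply in GF(2)[z]: (z^3 + z^2 + 1)·(z^2) = z^5 + z^4 + z^2.
Reduce using z^4 ≡ z + 1 (mod z^4 + z + 1).
Reduced: 1.

1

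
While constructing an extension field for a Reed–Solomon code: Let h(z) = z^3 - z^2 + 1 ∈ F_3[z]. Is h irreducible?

Check for roots in F_3: h(0) = 1; h(1) = 1; h(2) = 2.
No roots. A degree-3 polynomial over a field with no linear factor is irreducible.

Yes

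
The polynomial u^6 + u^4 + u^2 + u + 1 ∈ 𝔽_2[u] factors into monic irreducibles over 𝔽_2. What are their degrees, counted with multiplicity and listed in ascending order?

6

Write f(u) = u^6 + u^4 + u^2 + u + 1.
Roots in 𝔽_2: f(0) = 1; f(1) = 1.
Complete factorization: f(u) = (u^6 + u^4 + u^2 + u + 1).
Factor degrees with multiplicity: 6 = 6.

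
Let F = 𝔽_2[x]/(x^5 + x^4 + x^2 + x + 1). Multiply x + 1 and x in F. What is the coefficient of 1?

0

Multiply in 𝔽_2[x]: (x + 1)·(x) = x^2 + x.
Reduced: x^2 + x.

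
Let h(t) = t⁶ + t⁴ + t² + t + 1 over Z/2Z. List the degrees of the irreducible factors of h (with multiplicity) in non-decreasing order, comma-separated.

Roots in Z/2Z: h(0) = 1; h(1) = 1.
Complete factorization: h(t) = (t⁶ + t⁴ + t² + t + 1).
Factor degrees with multiplicity: 6 = 6.

6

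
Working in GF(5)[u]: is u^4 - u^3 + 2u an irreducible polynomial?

Write f(u) = u^4 - u^3 + 2u.
Check for roots in GF(5): f(0) = 0 → root; f(1) = 2; f(2) = 2; f(3) = 0 → root; f(4) = 0 → root.
f(0) = 0, so (u) divides f(u); f is reducible.

No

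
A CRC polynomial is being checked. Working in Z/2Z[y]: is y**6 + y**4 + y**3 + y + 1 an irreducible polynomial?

Write m(y) = y**6 + y**4 + y**3 + y + 1.
Check for roots in Z/2Z: m(0) = 1; m(1) = 1.
No roots, so no linear factors.
Monic irreducibles of degree 2 over GF(2): y**2 + y + 1.
None of them divide m (all give nonzero remainder).
Monic irreducibles of degree 3 over GF(2): y**3 + y + 1, y**3 + y**2 + 1.
None of them divide m (all give nonzero remainder).
No irreducible factor of degree ≤ 3 exists, so m is irreducible over GF(2).

Yes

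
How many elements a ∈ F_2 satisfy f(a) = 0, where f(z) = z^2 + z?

2

Evaluate at each of the 2 elements of F_2:
f(0) = 0 → root; f(1) = 0 → root.
Roots: {0, 1}.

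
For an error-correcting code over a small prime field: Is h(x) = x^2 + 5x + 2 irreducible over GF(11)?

Yes

Check each element of GF(11) for a root: h(0)=2, h(1)=8, h(2)=5, h(3)=4, h(4)=5, h(5)=8, h(6)=2, h(7)=9, h(8)=7, h(9)=7, h(10)=9.
No roots. A degree-2 polynomial over a field with no linear factor is irreducible.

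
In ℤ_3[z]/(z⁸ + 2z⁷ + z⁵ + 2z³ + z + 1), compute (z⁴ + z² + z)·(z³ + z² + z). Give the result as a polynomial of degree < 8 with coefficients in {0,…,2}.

Multiply in ℤ_3[z]: (z⁴ + z² + z)·(z³ + z² + z) = z⁷ + z⁶ + 2z⁵ + 2z⁴ + 2z³ + z².
Reduced: z⁷ + z⁶ + 2z⁵ + 2z⁴ + 2z³ + z².

z^7 + z^6 + 2z^5 + 2z^4 + 2z^3 + z^2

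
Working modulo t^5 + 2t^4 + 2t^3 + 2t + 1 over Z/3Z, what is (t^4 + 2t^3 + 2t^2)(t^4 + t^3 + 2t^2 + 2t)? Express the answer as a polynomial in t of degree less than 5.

Multiply in Z/3Z[t]: (t^4 + 2t^3 + 2t^2)·(t^4 + t^3 + 2t^2 + 2t) = t^8 + 2t^5 + 2t^4 + t^3.
Reduce using t^5 ≡ t^4 + t^3 + t + 2 (mod t^5 + 2t^4 + 2t^3 + 2t + 1).
Reduced: t^4 + t^2 + 1.

t^4 + t^2 + 1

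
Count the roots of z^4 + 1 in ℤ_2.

1

Write g(z) = z^4 + 1.
Evaluate at each of the 2 elements of ℤ_2:
g(0) = 1; g(1) = 0 → root.
Roots: {1}.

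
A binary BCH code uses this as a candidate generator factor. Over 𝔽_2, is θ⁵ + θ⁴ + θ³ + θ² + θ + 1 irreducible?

No

Write m(θ) = θ⁵ + θ⁴ + θ³ + θ² + θ + 1.
Check for roots in 𝔽_2: m(0) = 1; m(1) = 0 → root.
m(1) = 0, so (θ − 1) divides m(θ); m is reducible.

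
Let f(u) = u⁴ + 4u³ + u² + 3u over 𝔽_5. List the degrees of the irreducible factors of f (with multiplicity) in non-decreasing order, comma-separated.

1, 1, 2

Roots in 𝔽_5: f(0) = 0 → root; f(1) = 4; f(2) = 3; f(3) = 2; f(4) = 0 → root.
Linear factors from roots: (u), (u + 1).
Complete factorization: f(u) = (u)·(u + 1)·(u² + 3u + 3).
Factor degrees with multiplicity: 1 + 1 + 2 = 4.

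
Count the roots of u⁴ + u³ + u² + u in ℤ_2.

Write f(u) = u⁴ + u³ + u² + u.
Evaluate at each of the 2 elements of ℤ_2:
f(0) = 0 → root; f(1) = 0 → root.
Roots: {0, 1}.

2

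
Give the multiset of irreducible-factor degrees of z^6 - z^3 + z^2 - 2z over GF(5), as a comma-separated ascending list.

1, 1, 1, 1, 2

Write h(z) = z^6 - z^3 + z^2 - 2z.
Roots in GF(5): h(0) = 0 → root; h(1) = 4; h(2) = 1; h(3) = 0 → root; h(4) = 0 → root.
Linear factors from roots: (z), (z + 2), (z + 1).
Complete factorization: h(z) = (z)·(z + 1)·(z + 2)^2·(z^2 + 2).
Factor degrees with multiplicity: 1 + 1 + 1 + 1 + 2 = 6.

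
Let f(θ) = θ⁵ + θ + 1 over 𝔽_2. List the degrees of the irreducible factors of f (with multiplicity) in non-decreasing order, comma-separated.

2, 3

Roots in 𝔽_2: f(0) = 1; f(1) = 1.
Complete factorization: f(θ) = (θ² + θ + 1)·(θ³ + θ² + 1).
Factor degrees with multiplicity: 2 + 3 = 5.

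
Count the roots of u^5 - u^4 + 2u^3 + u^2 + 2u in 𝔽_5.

4

Write h(u) = u^5 - u^4 + 2u^3 + u^2 + 2u.
Evaluate at each of the 5 elements of 𝔽_5:
h(0) = 0 → root; h(1) = 0 → root; h(2) = 0 → root; h(3) = 1; h(4) = 0 → root.
Roots: {0, 1, 2, 4}.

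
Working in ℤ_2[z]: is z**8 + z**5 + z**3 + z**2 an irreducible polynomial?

Write P(z) = z**8 + z**5 + z**3 + z**2.
Check for roots in ℤ_2: P(0) = 0 → root; P(1) = 0 → root.
P(0) = 0, so (z) divides P(z); P is reducible.

No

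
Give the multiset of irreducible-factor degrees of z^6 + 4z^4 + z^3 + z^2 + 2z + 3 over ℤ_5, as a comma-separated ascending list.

Write f(z) = z^6 + 4z^4 + z^3 + z^2 + 2z + 3.
Roots in ℤ_5: f(0) = 3; f(1) = 2; f(2) = 2; f(3) = 3; f(4) = 1.
Complete factorization: f(z) = (z^6 + 4z^4 + z^3 + z^2 + 2z + 3).
Factor degrees with multiplicity: 6 = 6.

6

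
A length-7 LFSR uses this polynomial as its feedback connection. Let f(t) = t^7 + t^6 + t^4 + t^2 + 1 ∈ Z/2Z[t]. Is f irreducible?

Yes

Check for roots in Z/2Z: f(0) = 1; f(1) = 1.
No roots, so no linear factors.
Monic irreducibles of degree 2 over GF(2): t^2 + t + 1.
None of them divide f (all give nonzero remainder).
Monic irreducibles of degree 3 over GF(2): t^3 + t + 1, t^3 + t^2 + 1.
None of them divide f (all give nonzero remainder).
No irreducible factor of degree ≤ 3 exists, so f is irreducible over GF(2).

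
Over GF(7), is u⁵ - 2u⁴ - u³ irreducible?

Write f(u) = u⁵ - 2u⁴ - u³.
Check for roots in GF(7): f(0) = 0 → root; f(1) = 5; f(2) = 6; f(3) = 5; f(4) = 0 → root; f(5) = 0 → root; f(6) = 5.
f(0) = 0, so (u) divides f(u); f is reducible.

No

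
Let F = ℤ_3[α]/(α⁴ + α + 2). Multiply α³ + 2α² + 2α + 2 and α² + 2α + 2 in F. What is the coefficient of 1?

2

Multiply in ℤ_3[α]: (α³ + 2α² + 2α + 2)·(α² + 2α + 2) = α⁵ + α⁴ + 2α³ + α² + 2α + 1.
Reduce using α⁴ ≡ 2α + 1 (mod α⁴ + α + 2).
Reduced: 2α³ + 2α + 2.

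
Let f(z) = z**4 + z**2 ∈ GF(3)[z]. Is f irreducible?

No

Check for roots in GF(3): f(0) = 0 → root; f(1) = 2; f(2) = 2.
f(0) = 0, so (z) divides f(z); f is reducible.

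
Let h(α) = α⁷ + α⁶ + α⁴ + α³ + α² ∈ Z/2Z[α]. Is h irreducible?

Check for roots in Z/2Z: h(0) = 0 → root; h(1) = 1.
h(0) = 0, so (α) divides h(α); h is reducible.

No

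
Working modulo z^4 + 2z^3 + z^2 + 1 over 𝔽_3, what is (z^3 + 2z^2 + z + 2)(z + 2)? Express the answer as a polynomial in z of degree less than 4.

Multiply in 𝔽_3[z]: (z^3 + 2z^2 + z + 2)·(z + 2) = z^4 + z^3 + 2z^2 + z + 1.
Reduce using z^4 ≡ z^3 + 2z^2 + 2 (mod z^4 + 2z^3 + z^2 + 1).
Reduced: 2z^3 + z^2 + z.

2z^3 + z^2 + z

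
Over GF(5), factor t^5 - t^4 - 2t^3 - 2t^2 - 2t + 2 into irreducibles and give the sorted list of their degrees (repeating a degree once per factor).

1, 2, 2

Write h(t) = t^5 - t^4 - 2t^3 - 2t^2 - 2t + 2.
Roots in GF(5): h(0) = 2; h(1) = 1; h(2) = 0 → root; h(3) = 1; h(4) = 2.
Linear factors from roots: (t - 2).
Complete factorization: h(t) = (t - 2)·(t^2 - 2t - 2)^2.
Factor degrees with multiplicity: 1 + 2 + 2 = 5.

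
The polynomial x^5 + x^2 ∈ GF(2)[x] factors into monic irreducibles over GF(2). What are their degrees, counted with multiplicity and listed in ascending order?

Write g(x) = x^5 + x^2.
Roots in GF(2): g(0) = 0 → root; g(1) = 0 → root.
Linear factors from roots: (x), (x + 1).
Complete factorization: g(x) = (x + 1)·(x)^2·(x^2 + x + 1).
Factor degrees with multiplicity: 1 + 1 + 1 + 2 = 5.

1, 1, 1, 2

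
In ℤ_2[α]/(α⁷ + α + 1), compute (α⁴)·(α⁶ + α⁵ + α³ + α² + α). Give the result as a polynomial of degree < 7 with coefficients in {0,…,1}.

Multiply in ℤ_2[α]: (α⁴)·(α⁶ + α⁵ + α³ + α² + α) = α¹⁰ + α⁹ + α⁷ + α⁶ + α⁵.
Reduce using α⁷ ≡ α + 1 (mod α⁷ + α + 1).
Reduced: α⁶ + α⁵ + α⁴ + α² + α + 1.

α^6 + α^5 + α^4 + α^2 + α + 1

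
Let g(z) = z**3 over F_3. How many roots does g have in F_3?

1

Evaluate at each of the 3 elements of F_3:
g(0) = 0 → root; g(1) = 1; g(2) = 2.
Roots: {0}.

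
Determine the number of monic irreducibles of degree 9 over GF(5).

x^(5^9) − x is the product of all monic irreducibles of degree dividing 9; Möbius inversion gives N = (1/9) Σ μ(9/d)·5^d.
Divisors of 9: 1, 3, 9; μ(9/d) for each: 0, -1, 1.
Σ = − 5^3 + 5^9 = 1953000.
N = 1953000/9 = 217000.

217000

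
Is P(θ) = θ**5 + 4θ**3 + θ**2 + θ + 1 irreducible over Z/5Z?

Yes

Check for roots in Z/5Z: P(0) = 1; P(1) = 3; P(2) = 1; P(3) = 4; P(4) = 1.
No roots, so no linear factors.
Degree-2 irreducible divisors: test the 10 monic irreducibles of degree 2 over GF(5).
None of them divide P (all give nonzero remainder).
No irreducible factor of degree ≤ 2 exists, so P is irreducible over GF(5).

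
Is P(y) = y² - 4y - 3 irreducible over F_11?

Check each element of F_11 for a root: P(0)=8, P(1)=5, P(2)=4, P(3)=5, P(4)=8, P(5)=2, P(6)=9, P(7)=7, P(8)=7, P(9)=9, P(10)=2.
No roots. A degree-2 polynomial over a field with no linear factor is irreducible.

Yes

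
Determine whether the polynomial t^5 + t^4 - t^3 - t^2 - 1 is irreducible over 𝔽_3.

Write h(t) = t^5 + t^4 - t^3 - t^2 - 1.
Check for roots in 𝔽_3: h(0) = 2; h(1) = 2; h(2) = 2.
No roots, so no linear factors.
Monic irreducibles of degree 2 over GF(3): t^2 + 1, t^2 + t - 1, t^2 - t - 1.
None of them divide h (all give nonzero remainder).
No irreducible factor of degree ≤ 2 exists, so h is irreducible over GF(3).

Yes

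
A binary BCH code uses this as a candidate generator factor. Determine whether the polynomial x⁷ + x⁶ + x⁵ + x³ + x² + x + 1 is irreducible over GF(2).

Write f(x) = x⁷ + x⁶ + x⁵ + x³ + x² + x + 1.
Check for roots in GF(2): f(0) = 1; f(1) = 1.
No roots, so no linear factors.
Monic irreducibles of degree 2 over GF(2): x² + x + 1.
None of them divide f (all give nonzero remainder).
Monic irreducibles of degree 3 over GF(2): x³ + x + 1, x³ + x² + 1.
None of them divide f (all give nonzero remainder).
No irreducible factor of degree ≤ 3 exists, so f is irreducible over GF(2).

Yes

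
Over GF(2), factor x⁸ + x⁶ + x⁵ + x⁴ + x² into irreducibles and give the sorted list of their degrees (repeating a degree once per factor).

Write h(x) = x⁸ + x⁶ + x⁵ + x⁴ + x².
Roots in GF(2): h(0) = 0 → root; h(1) = 1.
Linear factors from roots: (x).
Complete factorization: h(x) = (x)^2·(x² + x + 1)·(x⁴ + x³ + x² + x + 1).
Factor degrees with multiplicity: 1 + 1 + 2 + 4 = 8.

1, 1, 2, 4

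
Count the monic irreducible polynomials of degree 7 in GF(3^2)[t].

Gauss's count: N_{9}(7) = (1/7) Σ_{d|7} μ(7/d)·9^d.
Divisors of 7: 1, 7; μ(7/d) for each: -1, 1.
Σ = − 9^1 + 9^7 = 4782960.
N = 4782960/7 = 683280.

683280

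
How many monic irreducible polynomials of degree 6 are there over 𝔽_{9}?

88440

By the necklace-counting formula, N_9(6) = (1/6) Σ_{d|6} μ(6/d)·9^d.
Divisors of 6: 1, 2, 3, 6; μ(6/d) for each: 1, -1, -1, 1.
Σ = 9^1 − 9^2 − 9^3 + 9^6 = 530640.
N = 530640/6 = 88440.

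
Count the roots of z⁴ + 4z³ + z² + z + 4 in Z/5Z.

1

Write P(z) = z⁴ + 4z³ + z² + z + 4.
Evaluate at each of the 5 elements of Z/5Z:
P(0) = 4; P(1) = 1; P(2) = 3; P(3) = 0 → root; P(4) = 1.
Roots: {3}.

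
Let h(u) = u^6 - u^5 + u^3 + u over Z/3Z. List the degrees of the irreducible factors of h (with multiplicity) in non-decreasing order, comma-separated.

1, 1, 2, 2

Roots in Z/3Z: h(0) = 0 → root; h(1) = 2; h(2) = 0 → root.
Linear factors from roots: (u), (u + 1).
Complete factorization: h(u) = (u)·(u + 1)·(u^2 - u - 1)^2.
Factor degrees with multiplicity: 1 + 1 + 2 + 2 = 6.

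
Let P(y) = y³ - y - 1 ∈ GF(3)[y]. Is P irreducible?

Yes

Check for roots in GF(3): P(0) = 2; P(1) = 2; P(2) = 2.
No roots. A degree-3 polynomial over a field with no linear factor is irreducible.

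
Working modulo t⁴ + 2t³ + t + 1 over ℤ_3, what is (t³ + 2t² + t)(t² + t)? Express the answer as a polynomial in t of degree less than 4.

t^3 + t + 2

Multiply in ℤ_3[t]: (t³ + 2t² + t)·(t² + t) = t⁵ + t².
Reduce using t⁴ ≡ t³ + 2t + 2 (mod t⁴ + 2t³ + t + 1).
Reduced: t³ + t + 2.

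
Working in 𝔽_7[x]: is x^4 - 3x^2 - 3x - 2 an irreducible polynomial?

No

Write f(x) = x^4 - 3x^2 - 3x - 2.
Check for roots in 𝔽_7: f(0) = 5; f(1) = 0 → root; f(2) = 3; f(3) = 1; f(4) = 5; f(5) = 1; f(6) = 6.
f(1) = 0, so (x − 1) divides f(x); f is reducible.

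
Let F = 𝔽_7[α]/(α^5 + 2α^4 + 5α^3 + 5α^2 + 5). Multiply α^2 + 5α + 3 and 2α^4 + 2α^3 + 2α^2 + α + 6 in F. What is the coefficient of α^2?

Multiply in 𝔽_7[α]: (α^2 + 5α + 3)·(2α^4 + 2α^3 + 2α^2 + α + 6) = 2α^6 + 5α^5 + 4α^4 + 3α^3 + 3α^2 + 5α + 4.
Reduce using α^5 ≡ 5α^4 + 2α^3 + 2α^2 + 2 (mod α^5 + 2α^4 + 5α^3 + 5α^2 + 5).
Reduced: 6α^4 + 2α^3 + 5α^2 + 2α + 6.

5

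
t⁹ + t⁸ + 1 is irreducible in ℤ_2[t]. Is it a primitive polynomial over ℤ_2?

No

Write f(t) = t⁹ + t⁸ + 1.
|GF(2^9)^×| = 2^9 − 1 = 511. Prime factorization: 511 = 7·73.
f is primitive ⇔ t has order 511 in GF(2)[t]/(f), i.e. t^(511/q) ≠ 1 for each prime q | 511.
t^(73) mod f = 1
t^(7) mod f = t⁷.
Since t^(73) = 1, the order of t divides 73 < 511; not primitive.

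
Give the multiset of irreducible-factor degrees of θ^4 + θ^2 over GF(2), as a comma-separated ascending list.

Write g(θ) = θ^4 + θ^2.
Roots in GF(2): g(0) = 0 → root; g(1) = 0 → root.
Linear factors from roots: (θ), (θ + 1).
Complete factorization: g(θ) = (θ)^2·(θ + 1)^2.
Factor degrees with multiplicity: 1 + 1 + 1 + 1 = 4.

1, 1, 1, 1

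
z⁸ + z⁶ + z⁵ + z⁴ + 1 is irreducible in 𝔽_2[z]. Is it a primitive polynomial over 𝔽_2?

Yes

Write f(z) = z⁸ + z⁶ + z⁵ + z⁴ + 1.
|GF(2^8)^×| = 2^8 − 1 = 255. Prime factorization: 255 = 3·5·17.
f is primitive ⇔ z has order 255 in GF(2)[z]/(f), i.e. z^(255/q) ≠ 1 for each prime q | 255.
z^(85) mod f = z⁷ + z⁶ + z⁴ + z³ + z + 1.
z^(51) mod f = z⁶ + z³ + z² + 1.
z^(15) mod f = z⁷ + z⁶ + 1.
None equal 1, so z has full order 255; f is primitive.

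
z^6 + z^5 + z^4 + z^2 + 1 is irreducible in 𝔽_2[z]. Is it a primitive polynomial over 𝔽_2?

No

Write f(z) = z^6 + z^5 + z^4 + z^2 + 1.
|GF(2^6)^×| = 2^6 − 1 = 63. Prime factorization: 63 = 3^2·7.
f is primitive ⇔ z has order 63 in GF(2)[z]/(f), i.e. z^(63/q) ≠ 1 for each prime q | 63.
z^(21) mod f = 1
z^(9) mod f = z^3 + 1.
Since z^(21) = 1, the order of z divides 21 < 63; not primitive.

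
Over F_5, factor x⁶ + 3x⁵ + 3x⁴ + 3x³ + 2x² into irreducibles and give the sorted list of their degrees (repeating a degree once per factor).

Write f(x) = x⁶ + 3x⁵ + 3x⁴ + 3x³ + 2x².
Roots in F_5: f(0) = 0 → root; f(1) = 2; f(2) = 0 → root; f(3) = 0 → root; f(4) = 0 → root.
Linear factors from roots: (x), (x + 3), (x + 2), (x + 1).
Complete factorization: f(x) = (x + 1)·(x + 3)·(x)^2·(x + 2)^2.
Factor degrees with multiplicity: 1 + 1 + 1 + 1 + 1 + 1 = 6.

1, 1, 1, 1, 1, 1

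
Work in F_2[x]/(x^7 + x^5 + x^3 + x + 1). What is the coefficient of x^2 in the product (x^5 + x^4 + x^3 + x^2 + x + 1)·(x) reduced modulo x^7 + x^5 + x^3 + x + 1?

Multiply in F_2[x]: (x^5 + x^4 + x^3 + x^2 + x + 1)·(x) = x^6 + x^5 + x^4 + x^3 + x^2 + x.
Reduced: x^6 + x^5 + x^4 + x^3 + x^2 + x.

1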